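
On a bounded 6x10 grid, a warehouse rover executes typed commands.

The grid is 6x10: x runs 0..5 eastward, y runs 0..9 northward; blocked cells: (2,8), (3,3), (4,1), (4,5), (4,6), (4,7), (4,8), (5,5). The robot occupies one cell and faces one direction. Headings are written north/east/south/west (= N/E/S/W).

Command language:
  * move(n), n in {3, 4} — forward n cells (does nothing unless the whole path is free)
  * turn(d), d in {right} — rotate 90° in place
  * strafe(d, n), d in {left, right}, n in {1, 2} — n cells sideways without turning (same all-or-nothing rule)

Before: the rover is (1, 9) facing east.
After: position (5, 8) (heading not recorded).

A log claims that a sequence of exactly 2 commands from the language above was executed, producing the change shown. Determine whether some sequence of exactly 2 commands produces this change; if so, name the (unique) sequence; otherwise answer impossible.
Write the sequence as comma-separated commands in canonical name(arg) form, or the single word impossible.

key: order matters: swapping move(4) and strafe(right, 1) lands elsewhere
start: (1, 9) facing east
1. move(4) → (5, 9) facing east
2. strafe(right, 1) → (5, 8) facing east
no other 2-command option fits: unique.

move(4), strafe(right, 1)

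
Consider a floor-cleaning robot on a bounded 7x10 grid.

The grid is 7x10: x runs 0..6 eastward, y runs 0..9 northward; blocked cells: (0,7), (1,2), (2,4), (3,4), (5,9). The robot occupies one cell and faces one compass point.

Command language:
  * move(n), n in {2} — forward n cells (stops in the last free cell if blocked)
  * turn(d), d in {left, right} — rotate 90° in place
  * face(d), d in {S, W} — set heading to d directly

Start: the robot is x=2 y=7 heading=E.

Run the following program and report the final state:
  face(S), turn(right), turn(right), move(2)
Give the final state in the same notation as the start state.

from: x=2 y=7 heading=E
step 1 (face(S)): x=2 y=7 heading=S
step 2 (turn(right)): x=2 y=7 heading=W
step 3 (turn(right)): x=2 y=7 heading=N
step 4 (move(2)): x=2 y=9 heading=N

x=2 y=9 heading=N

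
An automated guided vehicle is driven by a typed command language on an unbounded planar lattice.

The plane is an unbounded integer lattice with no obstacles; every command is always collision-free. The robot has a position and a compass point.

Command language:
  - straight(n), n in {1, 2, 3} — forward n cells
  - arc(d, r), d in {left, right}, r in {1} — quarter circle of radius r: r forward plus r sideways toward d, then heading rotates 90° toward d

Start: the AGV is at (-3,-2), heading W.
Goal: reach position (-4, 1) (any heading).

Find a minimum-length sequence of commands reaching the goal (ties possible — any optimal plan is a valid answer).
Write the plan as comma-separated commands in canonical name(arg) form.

arc(right, 1), straight(2)

from: at (-3,-2), heading W
1. arc(right, 1) → at (-4,-1), heading N
2. straight(2) → at (-4,1), heading N
no 1-step plan works, so 2 is optimal.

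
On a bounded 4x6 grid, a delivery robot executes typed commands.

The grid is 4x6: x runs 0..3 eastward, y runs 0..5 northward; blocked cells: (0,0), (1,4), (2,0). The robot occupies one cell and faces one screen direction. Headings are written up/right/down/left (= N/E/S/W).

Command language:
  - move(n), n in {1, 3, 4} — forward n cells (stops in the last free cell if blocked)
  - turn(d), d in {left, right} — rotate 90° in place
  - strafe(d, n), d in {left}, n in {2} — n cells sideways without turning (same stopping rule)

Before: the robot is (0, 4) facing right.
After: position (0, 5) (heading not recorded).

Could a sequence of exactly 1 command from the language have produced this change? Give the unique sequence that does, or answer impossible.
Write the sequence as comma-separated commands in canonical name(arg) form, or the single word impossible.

strafe(left, 2)

key: strafe(left, 2) runs into the grid edge before its full distance
initial: (0, 4) facing right
[1] after strafe(left, 2): (0, 5) facing right
uniquely the one of 6 1-step routes that fits.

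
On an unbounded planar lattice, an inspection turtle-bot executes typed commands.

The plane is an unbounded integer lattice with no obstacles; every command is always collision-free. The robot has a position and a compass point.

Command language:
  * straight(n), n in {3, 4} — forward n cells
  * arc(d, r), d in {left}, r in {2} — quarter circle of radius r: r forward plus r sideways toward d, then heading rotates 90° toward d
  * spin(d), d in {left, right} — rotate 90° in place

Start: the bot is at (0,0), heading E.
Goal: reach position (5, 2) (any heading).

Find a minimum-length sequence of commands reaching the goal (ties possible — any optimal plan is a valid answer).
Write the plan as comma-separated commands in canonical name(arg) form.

from: at (0,0), heading E
[1] after straight(3): at (3,0), heading E
[2] after arc(left, 2): at (5,2), heading N
nothing shorter than 2 reaches the goal.

straight(3), arc(left, 2)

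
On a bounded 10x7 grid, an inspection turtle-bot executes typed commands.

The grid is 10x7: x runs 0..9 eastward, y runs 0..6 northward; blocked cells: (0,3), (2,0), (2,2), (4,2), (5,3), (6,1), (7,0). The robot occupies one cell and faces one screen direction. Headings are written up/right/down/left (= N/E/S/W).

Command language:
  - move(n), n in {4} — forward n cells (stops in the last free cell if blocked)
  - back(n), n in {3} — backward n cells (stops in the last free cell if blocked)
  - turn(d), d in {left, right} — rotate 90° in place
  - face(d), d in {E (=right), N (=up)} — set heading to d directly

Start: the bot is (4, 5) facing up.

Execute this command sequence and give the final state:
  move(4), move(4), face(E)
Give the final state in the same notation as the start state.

(4, 6) facing right

start: (4, 5) facing up
step 1 (move(4)): (4, 6) facing up
step 2 (move(4)): (4, 6) facing up
step 3 (face(E)): (4, 6) facing right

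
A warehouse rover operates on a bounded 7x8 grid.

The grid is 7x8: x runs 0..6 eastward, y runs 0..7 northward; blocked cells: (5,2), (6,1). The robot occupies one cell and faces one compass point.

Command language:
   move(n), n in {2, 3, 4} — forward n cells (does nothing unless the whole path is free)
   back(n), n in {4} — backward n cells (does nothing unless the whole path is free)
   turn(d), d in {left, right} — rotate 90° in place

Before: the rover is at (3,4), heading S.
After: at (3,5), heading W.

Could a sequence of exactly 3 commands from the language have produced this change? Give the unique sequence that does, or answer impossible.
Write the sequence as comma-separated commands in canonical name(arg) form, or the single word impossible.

move(3), back(4), turn(right)

key: position moved to (3,5) AND the heading swung to W — translation plus rotation needed
from: at (3,4), heading S
t=1 move(3) ⇒ at (3,1), heading S
t=2 back(4) ⇒ at (3,5), heading S
t=3 turn(right) ⇒ at (3,5), heading W
no rival 3-sequence matches.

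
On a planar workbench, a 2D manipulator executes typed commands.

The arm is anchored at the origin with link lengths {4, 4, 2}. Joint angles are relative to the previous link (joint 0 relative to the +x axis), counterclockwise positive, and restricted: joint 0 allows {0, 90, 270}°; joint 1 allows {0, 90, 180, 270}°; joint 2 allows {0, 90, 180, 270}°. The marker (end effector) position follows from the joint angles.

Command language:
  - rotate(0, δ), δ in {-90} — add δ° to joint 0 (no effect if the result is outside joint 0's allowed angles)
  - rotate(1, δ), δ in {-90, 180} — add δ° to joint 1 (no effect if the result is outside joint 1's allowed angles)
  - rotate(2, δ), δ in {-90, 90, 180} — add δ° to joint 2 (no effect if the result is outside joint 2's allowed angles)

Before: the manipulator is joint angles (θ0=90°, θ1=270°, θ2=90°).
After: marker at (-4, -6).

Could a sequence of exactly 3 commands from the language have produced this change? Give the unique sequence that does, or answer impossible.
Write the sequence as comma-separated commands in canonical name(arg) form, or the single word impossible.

rotate(0, -90), rotate(0, -90), rotate(0, -90)

t0: joint angles (θ0=90°, θ1=270°, θ2=90°)
step 1 (rotate(0, -90)): joint angles (θ0=0°, θ1=270°, θ2=90°)
step 2 (rotate(0, -90)): joint angles (θ0=270°, θ1=270°, θ2=90°)
step 3 (rotate(0, -90)): joint angles (θ0=270°, θ1=270°, θ2=90°)
no other 3-command option fits: unique.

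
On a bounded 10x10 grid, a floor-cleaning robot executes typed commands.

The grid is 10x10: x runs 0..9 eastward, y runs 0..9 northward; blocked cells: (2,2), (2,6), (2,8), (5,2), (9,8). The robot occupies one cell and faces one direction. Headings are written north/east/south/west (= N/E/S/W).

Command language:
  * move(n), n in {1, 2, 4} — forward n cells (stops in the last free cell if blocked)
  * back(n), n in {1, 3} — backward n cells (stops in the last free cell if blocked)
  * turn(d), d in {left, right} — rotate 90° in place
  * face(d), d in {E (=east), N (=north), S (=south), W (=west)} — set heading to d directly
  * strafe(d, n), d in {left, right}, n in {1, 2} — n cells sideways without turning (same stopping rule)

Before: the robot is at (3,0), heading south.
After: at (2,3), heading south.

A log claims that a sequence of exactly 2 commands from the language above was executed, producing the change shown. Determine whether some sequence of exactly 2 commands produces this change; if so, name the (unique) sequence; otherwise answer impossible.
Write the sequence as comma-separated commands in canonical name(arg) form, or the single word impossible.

back(3), strafe(right, 1)

key: heading stays S — no command in the sequence turns
initial: at (3,0), heading south
[1] after back(3): at (3,3), heading south
[2] after strafe(right, 1): at (2,3), heading south
no rival 2-sequence matches.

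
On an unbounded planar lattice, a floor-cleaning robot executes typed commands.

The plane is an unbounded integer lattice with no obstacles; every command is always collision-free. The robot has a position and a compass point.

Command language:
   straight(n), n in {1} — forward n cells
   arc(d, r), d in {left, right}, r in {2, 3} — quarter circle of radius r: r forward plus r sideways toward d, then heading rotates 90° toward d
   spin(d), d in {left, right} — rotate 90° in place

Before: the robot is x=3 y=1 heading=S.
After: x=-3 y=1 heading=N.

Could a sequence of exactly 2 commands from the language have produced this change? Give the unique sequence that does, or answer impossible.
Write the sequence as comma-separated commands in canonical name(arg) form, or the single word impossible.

key: cell and facing (now N) both changed — the 2 commands mix motion and turning
initial: x=3 y=1 heading=S
t=1 arc(right, 3) ⇒ x=0 y=-2 heading=W
t=2 arc(right, 3) ⇒ x=-3 y=1 heading=N
all 49 alternatives checked — unique.

arc(right, 3), arc(right, 3)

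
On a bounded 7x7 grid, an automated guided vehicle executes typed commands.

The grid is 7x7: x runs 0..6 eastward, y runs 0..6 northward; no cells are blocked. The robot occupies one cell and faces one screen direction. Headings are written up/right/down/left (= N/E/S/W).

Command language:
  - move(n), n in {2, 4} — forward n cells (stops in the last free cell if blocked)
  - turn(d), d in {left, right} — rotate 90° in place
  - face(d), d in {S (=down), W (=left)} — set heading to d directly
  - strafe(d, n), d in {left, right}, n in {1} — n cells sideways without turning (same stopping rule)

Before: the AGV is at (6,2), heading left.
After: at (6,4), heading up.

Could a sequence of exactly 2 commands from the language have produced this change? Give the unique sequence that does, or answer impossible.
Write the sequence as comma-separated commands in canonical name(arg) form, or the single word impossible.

key: running move(2) before turn(right) would end elsewhere — order is forced
begin: at (6,2), heading left
1. turn(right) → at (6,2), heading up
2. move(2) → at (6,4), heading up
uniquely the one of 64 2-step routes that fits.

turn(right), move(2)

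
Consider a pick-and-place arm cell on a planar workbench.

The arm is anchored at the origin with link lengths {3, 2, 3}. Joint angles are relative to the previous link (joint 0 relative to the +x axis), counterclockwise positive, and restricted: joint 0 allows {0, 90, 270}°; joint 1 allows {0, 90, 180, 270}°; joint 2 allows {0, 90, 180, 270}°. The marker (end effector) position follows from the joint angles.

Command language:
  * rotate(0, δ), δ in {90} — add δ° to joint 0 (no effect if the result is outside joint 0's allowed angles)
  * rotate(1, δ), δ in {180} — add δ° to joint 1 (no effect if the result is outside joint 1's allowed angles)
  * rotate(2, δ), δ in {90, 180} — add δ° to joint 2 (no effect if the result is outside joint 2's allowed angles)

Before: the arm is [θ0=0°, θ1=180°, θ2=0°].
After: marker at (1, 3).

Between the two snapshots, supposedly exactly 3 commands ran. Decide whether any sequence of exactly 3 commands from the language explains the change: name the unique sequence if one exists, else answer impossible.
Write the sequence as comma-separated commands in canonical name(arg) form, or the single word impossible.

rotate(2, 90), rotate(2, 90), rotate(2, 90)

begin: [θ0=0°, θ1=180°, θ2=0°]
step 1 (rotate(2, 90)): [θ0=0°, θ1=180°, θ2=90°]
step 2 (rotate(2, 90)): [θ0=0°, θ1=180°, θ2=180°]
step 3 (rotate(2, 90)): [θ0=0°, θ1=180°, θ2=270°]
no other 3-command option fits: unique.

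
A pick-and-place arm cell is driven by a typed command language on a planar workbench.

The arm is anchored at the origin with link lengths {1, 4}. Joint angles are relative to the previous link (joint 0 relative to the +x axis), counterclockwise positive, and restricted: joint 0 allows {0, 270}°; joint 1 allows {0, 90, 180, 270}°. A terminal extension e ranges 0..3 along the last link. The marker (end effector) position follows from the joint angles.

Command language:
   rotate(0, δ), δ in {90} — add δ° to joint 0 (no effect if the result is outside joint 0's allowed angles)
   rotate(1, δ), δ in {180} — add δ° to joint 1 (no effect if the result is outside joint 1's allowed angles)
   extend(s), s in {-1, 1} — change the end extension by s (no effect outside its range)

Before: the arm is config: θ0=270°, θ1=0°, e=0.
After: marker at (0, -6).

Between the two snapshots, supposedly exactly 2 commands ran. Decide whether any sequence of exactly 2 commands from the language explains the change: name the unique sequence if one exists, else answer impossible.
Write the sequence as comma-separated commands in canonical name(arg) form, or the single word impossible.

extend(-1), extend(1)

key: order matters: swapping extend(-1) and extend(1) lands elsewhere
begin: config: θ0=270°, θ1=0°, e=0
[1] after extend(-1): config: θ0=270°, θ1=0°, e=0
[2] after extend(1): config: θ0=270°, θ1=0°, e=1
no rival 2-sequence matches.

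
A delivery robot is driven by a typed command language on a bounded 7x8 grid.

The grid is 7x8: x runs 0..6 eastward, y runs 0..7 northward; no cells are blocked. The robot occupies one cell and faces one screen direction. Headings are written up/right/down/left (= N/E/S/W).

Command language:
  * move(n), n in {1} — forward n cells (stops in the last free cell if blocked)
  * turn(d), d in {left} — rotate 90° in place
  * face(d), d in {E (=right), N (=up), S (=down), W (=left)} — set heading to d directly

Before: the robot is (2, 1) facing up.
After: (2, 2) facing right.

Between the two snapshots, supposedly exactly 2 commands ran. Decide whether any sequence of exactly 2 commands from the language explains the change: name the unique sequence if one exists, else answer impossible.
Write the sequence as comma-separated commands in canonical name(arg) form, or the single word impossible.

key: order matters: swapping move(1) and face(E) lands elsewhere
begin: (2, 1) facing up
[1] after move(1): (2, 2) facing up
[2] after face(E): (2, 2) facing right
uniquely the one of 36 2-step routes that fits.

move(1), face(E)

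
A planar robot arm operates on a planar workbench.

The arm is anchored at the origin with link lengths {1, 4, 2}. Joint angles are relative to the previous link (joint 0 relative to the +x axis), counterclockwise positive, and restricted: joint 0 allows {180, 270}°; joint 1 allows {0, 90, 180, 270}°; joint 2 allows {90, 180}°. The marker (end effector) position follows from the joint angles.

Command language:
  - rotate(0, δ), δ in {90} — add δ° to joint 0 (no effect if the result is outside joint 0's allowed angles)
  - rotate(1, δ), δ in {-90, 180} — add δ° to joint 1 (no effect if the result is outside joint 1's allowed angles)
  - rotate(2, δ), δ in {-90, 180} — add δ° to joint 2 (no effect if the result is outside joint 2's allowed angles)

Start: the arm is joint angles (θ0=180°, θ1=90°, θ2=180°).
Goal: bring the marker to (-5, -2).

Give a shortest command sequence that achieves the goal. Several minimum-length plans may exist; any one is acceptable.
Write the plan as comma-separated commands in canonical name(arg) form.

begin: joint angles (θ0=180°, θ1=90°, θ2=180°)
1. rotate(1, -90) → joint angles (θ0=180°, θ1=0°, θ2=180°)
2. rotate(2, -90) → joint angles (θ0=180°, θ1=0°, θ2=90°)
shorter routes all fall short; 2 is best.

rotate(1, -90), rotate(2, -90)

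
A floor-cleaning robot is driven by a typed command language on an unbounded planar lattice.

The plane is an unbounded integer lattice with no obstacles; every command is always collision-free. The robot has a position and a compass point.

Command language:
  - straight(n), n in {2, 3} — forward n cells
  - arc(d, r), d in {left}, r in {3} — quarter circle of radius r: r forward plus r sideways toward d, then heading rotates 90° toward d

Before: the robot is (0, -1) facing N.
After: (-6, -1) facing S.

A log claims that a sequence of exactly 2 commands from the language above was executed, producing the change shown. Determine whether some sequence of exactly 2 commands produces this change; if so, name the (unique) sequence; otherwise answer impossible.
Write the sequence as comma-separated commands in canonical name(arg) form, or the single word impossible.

key: position moved to (-6,-1) AND the heading swung to S — translation plus rotation needed
t0: (0, -1) facing N
t=1 arc(left, 3) ⇒ (-3, 2) facing W
t=2 arc(left, 3) ⇒ (-6, -1) facing S
no other 2-command option fits: unique.

arc(left, 3), arc(left, 3)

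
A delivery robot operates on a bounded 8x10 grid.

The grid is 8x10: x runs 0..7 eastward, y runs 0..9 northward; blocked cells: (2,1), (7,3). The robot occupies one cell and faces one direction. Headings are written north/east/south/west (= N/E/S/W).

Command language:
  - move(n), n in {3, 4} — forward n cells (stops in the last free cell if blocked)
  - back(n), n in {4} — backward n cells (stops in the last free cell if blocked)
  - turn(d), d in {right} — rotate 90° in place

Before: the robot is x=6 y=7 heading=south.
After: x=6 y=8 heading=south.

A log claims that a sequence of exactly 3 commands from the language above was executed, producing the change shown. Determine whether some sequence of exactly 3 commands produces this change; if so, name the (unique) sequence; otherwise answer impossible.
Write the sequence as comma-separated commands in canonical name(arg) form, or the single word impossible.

all 64 sequences checked — none match.

impossible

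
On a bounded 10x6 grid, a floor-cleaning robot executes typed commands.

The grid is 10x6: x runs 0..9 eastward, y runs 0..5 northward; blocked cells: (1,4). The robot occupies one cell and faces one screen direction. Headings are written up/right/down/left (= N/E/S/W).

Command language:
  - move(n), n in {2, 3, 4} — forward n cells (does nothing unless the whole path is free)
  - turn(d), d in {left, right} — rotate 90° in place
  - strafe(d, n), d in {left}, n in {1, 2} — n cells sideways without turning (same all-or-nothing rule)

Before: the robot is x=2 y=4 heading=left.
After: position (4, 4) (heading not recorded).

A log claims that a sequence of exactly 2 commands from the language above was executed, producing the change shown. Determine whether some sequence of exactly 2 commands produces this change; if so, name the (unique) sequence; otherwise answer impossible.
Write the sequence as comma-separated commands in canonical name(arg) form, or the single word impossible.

turn(left), strafe(left, 2)

key: running strafe(left, 2) before turn(left) would end elsewhere — order is forced
start: x=2 y=4 heading=left
t=1 turn(left) ⇒ x=2 y=4 heading=down
t=2 strafe(left, 2) ⇒ x=4 y=4 heading=down
uniquely the one of 49 2-step routes that fits.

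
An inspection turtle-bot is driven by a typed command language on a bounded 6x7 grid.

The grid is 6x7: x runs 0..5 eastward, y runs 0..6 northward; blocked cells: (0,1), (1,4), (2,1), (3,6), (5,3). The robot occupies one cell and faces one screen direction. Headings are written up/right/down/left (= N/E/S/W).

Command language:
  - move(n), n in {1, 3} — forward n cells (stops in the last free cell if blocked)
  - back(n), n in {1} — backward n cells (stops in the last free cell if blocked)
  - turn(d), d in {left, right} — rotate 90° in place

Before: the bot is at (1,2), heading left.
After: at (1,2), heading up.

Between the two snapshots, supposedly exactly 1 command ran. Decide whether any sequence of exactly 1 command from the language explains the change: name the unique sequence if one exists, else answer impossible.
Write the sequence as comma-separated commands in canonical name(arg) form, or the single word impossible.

key: parked at (1,2) the whole time — nothing moves the robot
t0: at (1,2), heading left
step 1 (turn(right)): at (1,2), heading up
no other 1-command option fits: unique.

turn(right)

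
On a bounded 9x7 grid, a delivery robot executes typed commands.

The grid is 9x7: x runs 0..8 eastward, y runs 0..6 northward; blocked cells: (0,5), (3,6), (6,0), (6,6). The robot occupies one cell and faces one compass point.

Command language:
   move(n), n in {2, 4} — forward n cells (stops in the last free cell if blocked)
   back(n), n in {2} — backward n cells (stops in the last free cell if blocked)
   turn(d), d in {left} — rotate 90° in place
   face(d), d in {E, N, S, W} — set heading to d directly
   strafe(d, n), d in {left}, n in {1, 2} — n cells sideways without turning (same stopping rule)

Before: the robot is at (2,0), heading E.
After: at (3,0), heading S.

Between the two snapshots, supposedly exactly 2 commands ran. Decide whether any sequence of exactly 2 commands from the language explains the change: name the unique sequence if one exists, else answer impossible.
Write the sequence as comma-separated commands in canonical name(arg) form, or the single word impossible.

key: position moved to (3,0) AND the heading swung to S — translation plus rotation needed
begin: at (2,0), heading E
1. face(S) → at (2,0), heading S
2. strafe(left, 1) → at (3,0), heading S
no rival 2-sequence matches.

face(S), strafe(left, 1)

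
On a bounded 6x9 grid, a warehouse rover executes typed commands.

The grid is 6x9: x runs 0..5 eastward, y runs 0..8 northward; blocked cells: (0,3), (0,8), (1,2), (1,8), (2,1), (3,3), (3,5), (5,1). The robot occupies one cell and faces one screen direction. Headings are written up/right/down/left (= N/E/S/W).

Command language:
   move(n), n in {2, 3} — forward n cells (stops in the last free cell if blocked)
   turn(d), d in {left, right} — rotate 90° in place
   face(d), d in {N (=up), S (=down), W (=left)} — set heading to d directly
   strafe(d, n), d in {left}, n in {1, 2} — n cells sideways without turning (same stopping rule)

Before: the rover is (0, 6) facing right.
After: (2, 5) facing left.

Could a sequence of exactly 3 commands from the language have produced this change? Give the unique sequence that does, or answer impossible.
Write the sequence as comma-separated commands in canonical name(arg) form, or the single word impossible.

move(2), face(W), strafe(left, 1)

key: running strafe(left, 1) before move(2) would end elsewhere — order is forced
t0: (0, 6) facing right
[1] after move(2): (2, 6) facing right
[2] after face(W): (2, 6) facing left
[3] after strafe(left, 1): (2, 5) facing left
no other 3-command option fits: unique.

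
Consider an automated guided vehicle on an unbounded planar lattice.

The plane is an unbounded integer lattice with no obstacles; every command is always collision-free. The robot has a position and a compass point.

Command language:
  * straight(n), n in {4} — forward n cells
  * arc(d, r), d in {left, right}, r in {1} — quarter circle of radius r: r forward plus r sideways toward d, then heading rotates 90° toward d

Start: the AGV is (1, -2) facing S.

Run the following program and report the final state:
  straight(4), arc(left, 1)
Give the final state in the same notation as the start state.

(2, -7) facing E

t0: (1, -2) facing S
t=1 straight(4) ⇒ (1, -6) facing S
t=2 arc(left, 1) ⇒ (2, -7) facing E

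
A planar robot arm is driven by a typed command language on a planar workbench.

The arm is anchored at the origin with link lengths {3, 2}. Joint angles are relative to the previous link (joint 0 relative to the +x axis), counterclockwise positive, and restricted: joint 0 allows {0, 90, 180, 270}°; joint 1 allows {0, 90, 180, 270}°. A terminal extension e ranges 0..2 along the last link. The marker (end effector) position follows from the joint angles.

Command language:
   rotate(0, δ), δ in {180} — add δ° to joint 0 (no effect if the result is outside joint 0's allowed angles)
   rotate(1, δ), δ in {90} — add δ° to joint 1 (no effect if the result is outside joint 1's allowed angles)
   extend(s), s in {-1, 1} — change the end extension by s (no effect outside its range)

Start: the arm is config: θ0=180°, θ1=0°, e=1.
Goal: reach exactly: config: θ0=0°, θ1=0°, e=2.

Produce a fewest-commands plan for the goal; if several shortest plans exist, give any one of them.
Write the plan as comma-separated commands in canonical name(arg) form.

extend(1), rotate(0, 180)

t0: config: θ0=180°, θ1=0°, e=1
t=1 extend(1) ⇒ config: θ0=180°, θ1=0°, e=2
t=2 rotate(0, 180) ⇒ config: θ0=0°, θ1=0°, e=2
no 1-step plan works, so 2 is optimal.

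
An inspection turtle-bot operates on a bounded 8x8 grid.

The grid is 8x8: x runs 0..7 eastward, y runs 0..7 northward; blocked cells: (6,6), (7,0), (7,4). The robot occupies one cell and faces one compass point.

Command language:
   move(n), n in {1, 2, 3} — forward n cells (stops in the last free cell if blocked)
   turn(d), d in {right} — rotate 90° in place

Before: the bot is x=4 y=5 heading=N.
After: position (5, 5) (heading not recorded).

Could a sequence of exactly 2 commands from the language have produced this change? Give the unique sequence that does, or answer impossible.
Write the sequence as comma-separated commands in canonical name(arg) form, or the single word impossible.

key: running move(1) before turn(right) would end elsewhere — order is forced
initial: x=4 y=5 heading=N
step 1 (turn(right)): x=4 y=5 heading=E
step 2 (move(1)): x=5 y=5 heading=E
all 16 alternatives checked — unique.

turn(right), move(1)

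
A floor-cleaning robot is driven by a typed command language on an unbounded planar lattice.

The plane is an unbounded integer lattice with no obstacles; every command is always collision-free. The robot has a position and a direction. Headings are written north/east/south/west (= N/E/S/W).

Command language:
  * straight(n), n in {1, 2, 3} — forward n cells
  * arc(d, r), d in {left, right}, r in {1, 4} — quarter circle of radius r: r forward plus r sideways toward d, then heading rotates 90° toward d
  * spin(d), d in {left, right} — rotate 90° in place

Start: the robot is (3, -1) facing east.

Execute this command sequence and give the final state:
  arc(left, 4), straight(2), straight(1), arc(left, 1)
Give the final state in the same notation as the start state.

t0: (3, -1) facing east
[1] after arc(left, 4): (7, 3) facing north
[2] after straight(2): (7, 5) facing north
[3] after straight(1): (7, 6) facing north
[4] after arc(left, 1): (6, 7) facing west

(6, 7) facing west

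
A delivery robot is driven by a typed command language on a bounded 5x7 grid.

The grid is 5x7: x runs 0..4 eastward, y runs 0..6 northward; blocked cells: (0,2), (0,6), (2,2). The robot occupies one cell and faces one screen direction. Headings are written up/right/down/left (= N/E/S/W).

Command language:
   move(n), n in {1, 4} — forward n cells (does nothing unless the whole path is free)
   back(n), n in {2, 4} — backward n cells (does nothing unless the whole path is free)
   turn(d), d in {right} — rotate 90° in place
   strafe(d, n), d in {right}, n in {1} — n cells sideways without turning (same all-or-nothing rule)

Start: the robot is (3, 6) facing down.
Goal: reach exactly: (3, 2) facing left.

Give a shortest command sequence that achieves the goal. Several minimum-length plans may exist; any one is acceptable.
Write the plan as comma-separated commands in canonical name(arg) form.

move(4), turn(right)

t0: (3, 6) facing down
1. move(4) → (3, 2) facing down
2. turn(right) → (3, 2) facing left
minimal: 2 command(s), checked below 2.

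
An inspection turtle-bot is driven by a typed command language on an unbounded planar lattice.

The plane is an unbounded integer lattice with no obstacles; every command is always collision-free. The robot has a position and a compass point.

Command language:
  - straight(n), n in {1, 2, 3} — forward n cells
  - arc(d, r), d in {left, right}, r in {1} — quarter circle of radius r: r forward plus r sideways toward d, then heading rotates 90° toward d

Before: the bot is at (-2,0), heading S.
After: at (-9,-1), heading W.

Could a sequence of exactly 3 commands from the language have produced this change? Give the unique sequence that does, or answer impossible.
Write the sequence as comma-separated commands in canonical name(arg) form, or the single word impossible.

key: cell and facing (now W) both changed — the 3 commands mix motion and turning
start: at (-2,0), heading S
[1] after arc(right, 1): at (-3,-1), heading W
[2] after straight(3): at (-6,-1), heading W
[3] after straight(3): at (-9,-1), heading W
no rival 3-sequence matches.

arc(right, 1), straight(3), straight(3)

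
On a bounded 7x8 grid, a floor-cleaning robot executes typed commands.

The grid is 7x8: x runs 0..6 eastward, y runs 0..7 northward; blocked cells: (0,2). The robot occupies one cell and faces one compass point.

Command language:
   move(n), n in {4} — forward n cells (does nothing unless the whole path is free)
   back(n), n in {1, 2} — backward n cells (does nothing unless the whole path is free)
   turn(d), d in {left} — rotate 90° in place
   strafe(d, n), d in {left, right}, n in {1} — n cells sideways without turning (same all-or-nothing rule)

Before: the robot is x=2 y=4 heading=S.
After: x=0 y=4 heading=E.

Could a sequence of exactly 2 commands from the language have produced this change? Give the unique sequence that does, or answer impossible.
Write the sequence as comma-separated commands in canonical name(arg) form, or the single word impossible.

key: order matters: swapping turn(left) and back(2) lands elsewhere
from: x=2 y=4 heading=S
[1] after turn(left): x=2 y=4 heading=E
[2] after back(2): x=0 y=4 heading=E
uniquely the one of 36 2-step routes that fits.

turn(left), back(2)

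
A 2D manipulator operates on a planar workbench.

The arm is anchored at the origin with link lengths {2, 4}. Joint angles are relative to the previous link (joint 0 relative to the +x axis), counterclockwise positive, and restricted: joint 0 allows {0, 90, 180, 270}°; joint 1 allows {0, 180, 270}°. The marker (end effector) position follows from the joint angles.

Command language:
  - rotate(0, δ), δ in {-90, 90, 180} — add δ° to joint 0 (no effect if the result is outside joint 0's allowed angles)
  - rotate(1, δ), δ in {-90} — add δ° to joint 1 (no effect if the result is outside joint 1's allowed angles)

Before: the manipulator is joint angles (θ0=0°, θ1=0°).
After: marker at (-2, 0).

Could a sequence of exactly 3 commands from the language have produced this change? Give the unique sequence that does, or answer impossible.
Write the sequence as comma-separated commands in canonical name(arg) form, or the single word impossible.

rotate(1, -90), rotate(1, -90), rotate(1, -90)

initial: joint angles (θ0=0°, θ1=0°)
step 1 (rotate(1, -90)): joint angles (θ0=0°, θ1=270°)
step 2 (rotate(1, -90)): joint angles (θ0=0°, θ1=180°)
step 3 (rotate(1, -90)): joint angles (θ0=0°, θ1=180°)
uniquely the one of 64 3-step routes that fits.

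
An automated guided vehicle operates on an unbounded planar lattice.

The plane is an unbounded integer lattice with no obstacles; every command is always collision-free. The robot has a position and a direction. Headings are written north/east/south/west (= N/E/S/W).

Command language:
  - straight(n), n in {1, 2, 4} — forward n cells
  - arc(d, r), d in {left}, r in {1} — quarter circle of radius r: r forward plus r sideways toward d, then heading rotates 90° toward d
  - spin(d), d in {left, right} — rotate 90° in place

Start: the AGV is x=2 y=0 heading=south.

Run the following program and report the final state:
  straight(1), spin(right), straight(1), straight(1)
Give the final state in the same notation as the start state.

initial: x=2 y=0 heading=south
step 1 (straight(1)): x=2 y=-1 heading=south
step 2 (spin(right)): x=2 y=-1 heading=west
step 3 (straight(1)): x=1 y=-1 heading=west
step 4 (straight(1)): x=0 y=-1 heading=west

x=0 y=-1 heading=west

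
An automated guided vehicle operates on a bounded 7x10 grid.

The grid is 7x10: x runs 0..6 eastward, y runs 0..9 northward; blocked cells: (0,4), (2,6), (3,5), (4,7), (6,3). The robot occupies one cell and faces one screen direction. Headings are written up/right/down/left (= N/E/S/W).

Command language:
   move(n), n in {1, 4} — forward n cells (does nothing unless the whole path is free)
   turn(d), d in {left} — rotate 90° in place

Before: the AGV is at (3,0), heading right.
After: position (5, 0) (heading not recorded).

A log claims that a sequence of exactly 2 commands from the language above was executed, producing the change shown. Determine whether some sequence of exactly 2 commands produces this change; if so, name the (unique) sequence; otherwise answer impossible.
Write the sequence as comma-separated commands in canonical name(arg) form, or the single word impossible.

move(1), move(1)

start: at (3,0), heading right
t=1 move(1) ⇒ at (4,0), heading right
t=2 move(1) ⇒ at (5,0), heading right
all 9 alternatives checked — unique.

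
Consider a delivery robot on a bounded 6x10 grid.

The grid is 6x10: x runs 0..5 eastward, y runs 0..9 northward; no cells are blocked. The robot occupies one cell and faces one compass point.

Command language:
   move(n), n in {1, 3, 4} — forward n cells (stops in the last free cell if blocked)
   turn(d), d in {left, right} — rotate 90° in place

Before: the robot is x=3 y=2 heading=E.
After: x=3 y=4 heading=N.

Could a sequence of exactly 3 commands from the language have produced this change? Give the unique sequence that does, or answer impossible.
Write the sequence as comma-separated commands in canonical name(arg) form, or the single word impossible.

turn(left), move(1), move(1)

key: cell and facing (now N) both changed — the 3 commands mix motion and turning
from: x=3 y=2 heading=E
1. turn(left) → x=3 y=2 heading=N
2. move(1) → x=3 y=3 heading=N
3. move(1) → x=3 y=4 heading=N
all 125 alternatives checked — unique.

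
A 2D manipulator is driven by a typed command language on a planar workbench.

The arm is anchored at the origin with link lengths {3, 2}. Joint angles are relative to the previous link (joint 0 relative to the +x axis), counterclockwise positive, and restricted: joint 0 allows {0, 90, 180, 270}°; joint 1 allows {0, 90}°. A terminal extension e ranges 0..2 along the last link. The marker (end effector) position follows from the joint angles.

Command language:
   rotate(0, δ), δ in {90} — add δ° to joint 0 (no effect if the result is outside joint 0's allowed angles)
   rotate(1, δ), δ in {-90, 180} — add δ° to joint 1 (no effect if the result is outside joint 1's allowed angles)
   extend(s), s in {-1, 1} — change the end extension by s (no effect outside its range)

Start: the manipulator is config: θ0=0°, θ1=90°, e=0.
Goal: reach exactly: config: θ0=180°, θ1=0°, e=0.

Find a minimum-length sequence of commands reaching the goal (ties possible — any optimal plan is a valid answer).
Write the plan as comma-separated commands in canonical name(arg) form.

rotate(1, -90), rotate(0, 90), rotate(0, 90)

start: config: θ0=0°, θ1=90°, e=0
step 1 (rotate(1, -90)): config: θ0=0°, θ1=0°, e=0
step 2 (rotate(0, 90)): config: θ0=90°, θ1=0°, e=0
step 3 (rotate(0, 90)): config: θ0=180°, θ1=0°, e=0
nothing shorter than 3 reaches the goal.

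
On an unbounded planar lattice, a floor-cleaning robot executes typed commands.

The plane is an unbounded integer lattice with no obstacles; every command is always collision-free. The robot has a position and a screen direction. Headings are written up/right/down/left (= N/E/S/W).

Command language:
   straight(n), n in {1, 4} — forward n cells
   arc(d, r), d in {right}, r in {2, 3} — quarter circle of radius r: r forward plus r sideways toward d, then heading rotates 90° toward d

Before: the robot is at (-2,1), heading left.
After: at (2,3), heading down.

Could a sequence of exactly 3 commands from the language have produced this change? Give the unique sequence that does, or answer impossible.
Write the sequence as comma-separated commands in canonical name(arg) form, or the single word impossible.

arc(right, 2), arc(right, 3), arc(right, 3)

key: cell and facing (now S) both changed — the 3 commands mix motion and turning
from: at (-2,1), heading left
[1] after arc(right, 2): at (-4,3), heading up
[2] after arc(right, 3): at (-1,6), heading right
[3] after arc(right, 3): at (2,3), heading down
no rival 3-sequence matches.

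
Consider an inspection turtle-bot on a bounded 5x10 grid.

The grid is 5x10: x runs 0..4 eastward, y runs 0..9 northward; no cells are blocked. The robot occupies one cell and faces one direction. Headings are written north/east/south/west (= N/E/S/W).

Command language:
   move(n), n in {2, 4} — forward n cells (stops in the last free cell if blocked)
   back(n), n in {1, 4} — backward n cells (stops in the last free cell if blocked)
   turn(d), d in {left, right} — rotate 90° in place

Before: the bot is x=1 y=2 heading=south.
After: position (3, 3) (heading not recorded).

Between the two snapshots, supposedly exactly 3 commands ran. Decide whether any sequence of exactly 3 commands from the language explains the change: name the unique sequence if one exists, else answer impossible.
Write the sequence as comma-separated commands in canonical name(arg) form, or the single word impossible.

back(1), turn(left), move(2)

key: running move(2) before back(1) would end elsewhere — order is forced
begin: x=1 y=2 heading=south
t=1 back(1) ⇒ x=1 y=3 heading=south
t=2 turn(left) ⇒ x=1 y=3 heading=east
t=3 move(2) ⇒ x=3 y=3 heading=east
no other 3-command option fits: unique.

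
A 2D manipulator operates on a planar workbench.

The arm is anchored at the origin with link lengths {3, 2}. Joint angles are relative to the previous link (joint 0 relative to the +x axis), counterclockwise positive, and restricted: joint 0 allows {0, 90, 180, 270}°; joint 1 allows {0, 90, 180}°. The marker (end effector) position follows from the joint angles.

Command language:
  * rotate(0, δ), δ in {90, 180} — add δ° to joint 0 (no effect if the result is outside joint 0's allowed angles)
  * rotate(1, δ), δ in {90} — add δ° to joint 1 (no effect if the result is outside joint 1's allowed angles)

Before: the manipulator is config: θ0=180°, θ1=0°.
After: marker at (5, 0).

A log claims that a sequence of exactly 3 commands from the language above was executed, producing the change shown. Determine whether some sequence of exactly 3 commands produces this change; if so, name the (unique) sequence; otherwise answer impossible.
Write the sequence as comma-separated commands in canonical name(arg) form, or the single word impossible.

initial: config: θ0=180°, θ1=0°
1. rotate(0, 180) → config: θ0=0°, θ1=0°
2. rotate(0, 180) → config: θ0=180°, θ1=0°
3. rotate(0, 180) → config: θ0=0°, θ1=0°
all 27 alternatives checked — unique.

rotate(0, 180), rotate(0, 180), rotate(0, 180)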